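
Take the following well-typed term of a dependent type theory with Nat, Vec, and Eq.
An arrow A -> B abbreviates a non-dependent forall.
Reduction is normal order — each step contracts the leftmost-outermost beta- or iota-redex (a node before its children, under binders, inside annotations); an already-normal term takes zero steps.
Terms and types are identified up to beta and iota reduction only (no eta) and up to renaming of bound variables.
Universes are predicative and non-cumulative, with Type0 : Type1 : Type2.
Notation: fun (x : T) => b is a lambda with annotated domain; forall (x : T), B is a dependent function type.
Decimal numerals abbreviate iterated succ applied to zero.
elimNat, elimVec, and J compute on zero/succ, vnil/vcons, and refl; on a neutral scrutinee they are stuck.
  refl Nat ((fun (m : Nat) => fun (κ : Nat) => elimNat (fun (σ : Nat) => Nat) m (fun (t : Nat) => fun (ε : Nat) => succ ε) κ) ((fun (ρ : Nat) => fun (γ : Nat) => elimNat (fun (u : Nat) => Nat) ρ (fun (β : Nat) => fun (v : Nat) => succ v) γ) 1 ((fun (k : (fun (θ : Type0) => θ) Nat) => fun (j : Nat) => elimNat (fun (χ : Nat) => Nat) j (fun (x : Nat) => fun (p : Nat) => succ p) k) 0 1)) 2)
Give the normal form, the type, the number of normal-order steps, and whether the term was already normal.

reduced normal form:
  refl Nat 4
type:
  Eq Nat 4 4
reduction steps (normal order): 18
already normal: no
first redex: a beta-redex


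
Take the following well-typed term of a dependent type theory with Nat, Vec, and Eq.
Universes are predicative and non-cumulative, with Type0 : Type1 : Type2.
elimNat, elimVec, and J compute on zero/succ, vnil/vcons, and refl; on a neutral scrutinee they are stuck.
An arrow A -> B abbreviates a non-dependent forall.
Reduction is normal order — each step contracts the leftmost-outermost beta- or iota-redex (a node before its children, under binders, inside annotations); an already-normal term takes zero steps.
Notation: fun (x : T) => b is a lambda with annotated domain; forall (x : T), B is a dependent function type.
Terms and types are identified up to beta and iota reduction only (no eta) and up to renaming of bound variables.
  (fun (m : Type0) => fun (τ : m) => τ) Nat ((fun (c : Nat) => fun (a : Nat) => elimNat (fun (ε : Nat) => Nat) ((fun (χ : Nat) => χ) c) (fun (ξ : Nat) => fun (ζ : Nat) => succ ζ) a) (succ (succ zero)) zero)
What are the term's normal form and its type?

resulting normal form:
  succ (succ zero)
type:
  Nat


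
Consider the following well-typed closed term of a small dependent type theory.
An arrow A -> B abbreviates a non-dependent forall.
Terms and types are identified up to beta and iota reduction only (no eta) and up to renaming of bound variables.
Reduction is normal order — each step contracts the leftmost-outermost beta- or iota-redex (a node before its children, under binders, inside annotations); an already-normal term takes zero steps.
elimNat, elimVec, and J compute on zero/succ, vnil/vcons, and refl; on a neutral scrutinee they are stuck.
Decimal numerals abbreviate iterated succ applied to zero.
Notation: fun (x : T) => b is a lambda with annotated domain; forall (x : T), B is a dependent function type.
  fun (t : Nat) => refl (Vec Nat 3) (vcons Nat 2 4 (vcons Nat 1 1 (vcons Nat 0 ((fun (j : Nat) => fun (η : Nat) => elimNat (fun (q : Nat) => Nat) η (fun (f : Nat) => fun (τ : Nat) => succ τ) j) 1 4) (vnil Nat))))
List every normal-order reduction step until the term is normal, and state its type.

normal-order reduction sequence:
  fun (t : Nat) => refl (Vec Nat 3) (vcons Nat 2 4 (vcons Nat 1 1 (vcons Nat 0 ((fun (j : Nat) => fun (η : Nat) => elimNat (fun (q : Nat) => Nat) η (fun (f : Nat) => fun (τ : Nat) => succ τ) j) 1 4) (vnil Nat))))
  ~> fun (t : Nat) => refl (Vec Nat 3) (vcons Nat 2 4 (vcons Nat 1 1 (vcons Nat 0 ((fun (j : Nat) => elimNat (fun (η : Nat) => Nat) j (fun (q : Nat) => fun (f : Nat) => succ f) 1) 4) (vnil Nat))))
  ~> fun (t : Nat) => refl (Vec Nat 3) (vcons Nat 2 4 (vcons Nat 1 1 (vcons Nat 0 (elimNat (fun (j : Nat) => Nat) 4 (fun (η : Nat) => fun (q : Nat) => succ q) 1) (vnil Nat))))
  ~> fun (t : Nat) => refl (Vec Nat 3) (vcons Nat 2 4 (vcons Nat 1 1 (vcons Nat 0 ((fun (j : Nat) => fun (η : Nat) => succ η) 0 (elimNat (fun (q : Nat) => Nat) 4 (fun (f : Nat) => fun (τ : Nat) => succ τ) 0)) (vnil Nat))))
  ~> fun (t : Nat) => refl (Vec Nat 3) (vcons Nat 2 4 (vcons Nat 1 1 (vcons Nat 0 ((fun (j : Nat) => succ j) (elimNat (fun (η : Nat) => Nat) 4 (fun (q : Nat) => fun (f : Nat) => succ f) 0)) (vnil Nat))))
  ~> fun (t : Nat) => refl (Vec Nat 3) (vcons Nat 2 4 (vcons Nat 1 1 (vcons Nat 0 (succ (elimNat (fun (j : Nat) => Nat) 4 (fun (η : Nat) => fun (q : Nat) => succ q) 0)) (vnil Nat))))
  ~> fun (t : Nat) => refl (Vec Nat 3) (vcons Nat 2 4 (vcons Nat 1 1 (vcons Nat 0 5 (vnil Nat))))
inferred type:
  Nat -> Eq (Vec Nat 3) (vcons Nat 2 4 (vcons Nat 1 1 (vcons Nat 0 5 (vnil Nat)))) (vcons Nat 2 4 (vcons Nat 1 1 (vcons Nat 0 5 (vnil Nat))))


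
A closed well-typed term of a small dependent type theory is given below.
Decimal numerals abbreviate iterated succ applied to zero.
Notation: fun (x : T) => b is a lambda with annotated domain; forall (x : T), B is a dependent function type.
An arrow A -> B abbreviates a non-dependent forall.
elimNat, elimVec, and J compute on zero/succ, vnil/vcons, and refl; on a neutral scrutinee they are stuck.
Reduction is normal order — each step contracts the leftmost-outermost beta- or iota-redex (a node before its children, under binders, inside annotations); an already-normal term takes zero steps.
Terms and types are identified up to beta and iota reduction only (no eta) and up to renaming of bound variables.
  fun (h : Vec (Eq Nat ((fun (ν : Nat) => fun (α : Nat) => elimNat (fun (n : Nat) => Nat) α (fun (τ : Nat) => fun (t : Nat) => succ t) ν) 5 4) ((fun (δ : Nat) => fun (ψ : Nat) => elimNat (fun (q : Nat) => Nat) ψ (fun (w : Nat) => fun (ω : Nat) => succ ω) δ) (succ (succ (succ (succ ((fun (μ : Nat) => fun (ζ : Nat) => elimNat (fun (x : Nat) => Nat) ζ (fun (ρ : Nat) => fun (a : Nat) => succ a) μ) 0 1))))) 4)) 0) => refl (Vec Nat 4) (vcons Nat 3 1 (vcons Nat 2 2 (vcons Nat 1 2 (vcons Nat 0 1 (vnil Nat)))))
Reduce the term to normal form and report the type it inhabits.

resulting normal form:
  fun (h : Vec (Eq Nat 9 9) 0) => refl (Vec Nat 4) (vcons Nat 3 1 (vcons Nat 2 2 (vcons Nat 1 2 (vcons Nat 0 1 (vnil Nat)))))
type:
  Vec (Eq Nat 9 9) 0 -> Eq (Vec Nat 4) (vcons Nat 3 1 (vcons Nat 2 2 (vcons Nat 1 2 (vcons Nat 0 1 (vnil Nat))))) (vcons Nat 3 1 (vcons Nat 2 2 (vcons Nat 1 2 (vcons Nat 0 1 (vnil Nat)))))
observation: contracting a beta-redex first, the term normalizes in 39 steps.


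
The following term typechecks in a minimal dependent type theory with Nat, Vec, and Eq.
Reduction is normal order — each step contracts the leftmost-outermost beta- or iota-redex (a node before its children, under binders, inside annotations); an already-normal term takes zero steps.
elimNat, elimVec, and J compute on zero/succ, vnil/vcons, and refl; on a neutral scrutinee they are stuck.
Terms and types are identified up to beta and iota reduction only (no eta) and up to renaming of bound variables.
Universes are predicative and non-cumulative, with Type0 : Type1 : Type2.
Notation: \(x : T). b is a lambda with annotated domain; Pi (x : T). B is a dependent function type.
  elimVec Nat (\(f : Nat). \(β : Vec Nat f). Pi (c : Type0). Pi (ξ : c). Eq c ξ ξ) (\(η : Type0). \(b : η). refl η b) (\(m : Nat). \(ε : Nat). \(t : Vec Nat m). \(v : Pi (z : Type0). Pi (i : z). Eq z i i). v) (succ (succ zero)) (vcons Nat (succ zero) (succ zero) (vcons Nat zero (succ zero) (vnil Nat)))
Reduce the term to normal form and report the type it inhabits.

normal form:
  \(f : Type0). \(β : f). refl f β
type:
  Pi (f : Type0). Pi (β : f). Eq f β β


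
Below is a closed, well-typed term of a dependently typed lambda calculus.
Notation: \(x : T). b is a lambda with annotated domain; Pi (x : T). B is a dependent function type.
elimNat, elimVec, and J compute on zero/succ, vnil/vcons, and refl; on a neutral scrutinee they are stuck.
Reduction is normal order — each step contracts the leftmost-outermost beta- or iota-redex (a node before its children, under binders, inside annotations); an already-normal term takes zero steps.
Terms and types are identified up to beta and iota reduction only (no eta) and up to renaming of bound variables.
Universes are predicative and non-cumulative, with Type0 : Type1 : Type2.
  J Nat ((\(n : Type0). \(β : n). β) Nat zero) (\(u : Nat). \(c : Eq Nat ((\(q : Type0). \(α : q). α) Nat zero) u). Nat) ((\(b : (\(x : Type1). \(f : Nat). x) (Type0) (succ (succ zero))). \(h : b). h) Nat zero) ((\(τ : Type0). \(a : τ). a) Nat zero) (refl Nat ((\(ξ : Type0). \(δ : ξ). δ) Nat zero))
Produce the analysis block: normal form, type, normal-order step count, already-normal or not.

reduced normal form:
  zero
type:
  Nat
normal-order step count: 3
started in normal form: no
first contracted redex: a J iota-redex


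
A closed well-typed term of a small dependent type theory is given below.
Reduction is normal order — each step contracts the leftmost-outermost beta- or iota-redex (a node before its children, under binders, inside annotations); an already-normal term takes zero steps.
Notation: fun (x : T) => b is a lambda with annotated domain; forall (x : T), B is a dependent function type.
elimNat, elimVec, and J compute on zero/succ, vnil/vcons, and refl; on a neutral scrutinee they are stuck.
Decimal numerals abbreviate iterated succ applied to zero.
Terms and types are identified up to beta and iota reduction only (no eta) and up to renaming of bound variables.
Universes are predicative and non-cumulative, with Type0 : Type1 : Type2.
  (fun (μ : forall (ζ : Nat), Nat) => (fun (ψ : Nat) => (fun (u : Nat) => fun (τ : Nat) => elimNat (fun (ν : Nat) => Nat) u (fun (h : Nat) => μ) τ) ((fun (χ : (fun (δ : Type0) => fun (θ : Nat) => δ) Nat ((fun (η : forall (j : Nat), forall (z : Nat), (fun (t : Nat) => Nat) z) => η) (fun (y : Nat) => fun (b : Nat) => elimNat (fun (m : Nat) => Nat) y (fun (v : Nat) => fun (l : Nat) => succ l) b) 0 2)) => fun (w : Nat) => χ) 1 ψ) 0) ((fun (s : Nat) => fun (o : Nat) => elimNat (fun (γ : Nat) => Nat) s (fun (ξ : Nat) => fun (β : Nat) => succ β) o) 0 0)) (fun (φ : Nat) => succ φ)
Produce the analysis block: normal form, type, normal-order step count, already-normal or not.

resulting normal form:
  1
the term's type:
  Nat
reduction steps (normal order): 7
term was already normal: no
first contracted redex: a beta-redex


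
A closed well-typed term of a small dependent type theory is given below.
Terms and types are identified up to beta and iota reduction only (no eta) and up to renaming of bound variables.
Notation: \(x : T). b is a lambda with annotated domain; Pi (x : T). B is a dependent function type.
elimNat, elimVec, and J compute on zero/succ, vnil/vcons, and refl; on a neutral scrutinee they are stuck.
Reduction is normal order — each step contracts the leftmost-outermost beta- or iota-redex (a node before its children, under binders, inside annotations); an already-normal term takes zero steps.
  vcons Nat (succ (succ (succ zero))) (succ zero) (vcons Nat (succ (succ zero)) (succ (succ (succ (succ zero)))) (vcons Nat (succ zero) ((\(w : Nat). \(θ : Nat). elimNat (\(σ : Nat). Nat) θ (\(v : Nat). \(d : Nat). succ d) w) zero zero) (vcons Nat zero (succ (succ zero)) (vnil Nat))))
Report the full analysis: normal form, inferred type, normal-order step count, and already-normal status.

normal form:
  vcons Nat (succ (succ (succ zero))) (succ zero) (vcons Nat (succ (succ zero)) (succ (succ (succ (succ zero)))) (vcons Nat (succ zero) zero (vcons Nat zero (succ (succ zero)) (vnil Nat))))
type:
  Vec Nat (succ (succ (succ (succ zero))))
steps to reach normal form (normal order): 3
already normal: no
first contracted redex: a beta-redex


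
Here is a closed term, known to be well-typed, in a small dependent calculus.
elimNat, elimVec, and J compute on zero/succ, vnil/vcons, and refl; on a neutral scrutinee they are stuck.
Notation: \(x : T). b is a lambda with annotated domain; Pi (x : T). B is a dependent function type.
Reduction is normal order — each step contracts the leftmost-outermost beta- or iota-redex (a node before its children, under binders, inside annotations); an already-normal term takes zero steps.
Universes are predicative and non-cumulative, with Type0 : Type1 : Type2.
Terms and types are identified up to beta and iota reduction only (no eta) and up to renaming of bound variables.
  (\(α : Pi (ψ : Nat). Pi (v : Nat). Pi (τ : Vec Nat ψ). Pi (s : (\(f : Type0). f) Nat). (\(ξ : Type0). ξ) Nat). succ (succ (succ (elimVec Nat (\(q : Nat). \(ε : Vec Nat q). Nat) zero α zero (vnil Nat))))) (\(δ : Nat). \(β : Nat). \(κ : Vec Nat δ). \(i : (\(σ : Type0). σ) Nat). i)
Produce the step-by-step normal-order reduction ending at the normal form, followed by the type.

reduction (normal order):
  (\(α : Pi (ψ : Nat). Pi (v : Nat). Pi (τ : Vec Nat ψ). Pi (s : (\(f : Type0). f) Nat). (\(ξ : Type0). ξ) Nat). succ (succ (succ (elimVec Nat (\(q : Nat). \(ε : Vec Nat q). Nat) zero α zero (vnil Nat))))) (\(δ : Nat). \(β : Nat). \(κ : Vec Nat δ). \(i : (\(σ : Type0). σ) Nat). i)
  ~> succ (succ (succ (elimVec Nat (\(α : Nat). \(ψ : Vec Nat α). Nat) zero (\(v : Nat). \(τ : Nat). \(s : Vec Nat v). \(f : (\(ξ : Type0). ξ) Nat). f) zero (vnil Nat))))
  ~> succ (succ (succ zero))
inferred type:
  Nat


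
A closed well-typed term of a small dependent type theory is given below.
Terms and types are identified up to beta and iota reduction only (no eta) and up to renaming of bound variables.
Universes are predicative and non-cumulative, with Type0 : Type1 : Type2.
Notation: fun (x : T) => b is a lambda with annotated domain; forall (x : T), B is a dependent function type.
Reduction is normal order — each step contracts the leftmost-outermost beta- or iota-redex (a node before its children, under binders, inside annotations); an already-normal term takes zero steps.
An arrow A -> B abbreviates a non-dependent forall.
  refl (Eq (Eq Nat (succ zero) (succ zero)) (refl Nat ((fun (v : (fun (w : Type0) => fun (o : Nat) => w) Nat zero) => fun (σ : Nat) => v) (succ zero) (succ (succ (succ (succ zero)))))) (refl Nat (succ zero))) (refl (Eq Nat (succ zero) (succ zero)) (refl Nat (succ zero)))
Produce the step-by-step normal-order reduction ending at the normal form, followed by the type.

normal-order reduction sequence:
  refl (Eq (Eq Nat (succ zero) (succ zero)) (refl Nat ((fun (v : (fun (w : Type0) => fun (o : Nat) => w) Nat zero) => fun (σ : Nat) => v) (succ zero) (succ (succ (succ (succ zero)))))) (refl Nat (succ zero))) (refl (Eq Nat (succ zero) (succ zero)) (refl Nat (succ zero)))
  ~> refl (Eq (Eq Nat (succ zero) (succ zero)) (refl Nat ((fun (v : Nat) => succ zero) (succ (succ (succ (succ zero)))))) (refl Nat (succ zero))) (refl (Eq Nat (succ zero) (succ zero)) (refl Nat (succ zero)))
  ~> refl (Eq (Eq Nat (succ zero) (succ zero)) (refl Nat (succ zero)) (refl Nat (succ zero))) (refl (Eq Nat (succ zero) (succ zero)) (refl Nat (succ zero)))
inferred type:
  Eq (Eq (Eq Nat (succ zero) (succ zero)) (refl Nat (succ zero)) (refl Nat (succ zero))) (refl (Eq Nat (succ zero) (succ zero)) (refl Nat (succ zero))) (refl (Eq Nat (succ zero) (succ zero)) (refl Nat (succ zero)))


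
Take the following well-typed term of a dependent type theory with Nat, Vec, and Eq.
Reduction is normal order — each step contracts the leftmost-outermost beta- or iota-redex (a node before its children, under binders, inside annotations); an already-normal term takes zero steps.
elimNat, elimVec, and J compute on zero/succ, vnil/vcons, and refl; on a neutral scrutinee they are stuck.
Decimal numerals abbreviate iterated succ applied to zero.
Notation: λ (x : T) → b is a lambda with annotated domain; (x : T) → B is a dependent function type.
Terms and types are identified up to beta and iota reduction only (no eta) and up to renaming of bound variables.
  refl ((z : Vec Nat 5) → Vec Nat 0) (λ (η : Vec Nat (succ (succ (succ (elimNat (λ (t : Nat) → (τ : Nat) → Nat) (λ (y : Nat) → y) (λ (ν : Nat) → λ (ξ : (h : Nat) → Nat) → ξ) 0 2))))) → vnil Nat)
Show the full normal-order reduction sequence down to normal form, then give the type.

reduction (normal order):
  refl ((z : Vec Nat 5) → Vec Nat 0) (λ (η : Vec Nat (succ (succ (succ (elimNat (λ (t : Nat) → (τ : Nat) → Nat) (λ (y : Nat) → y) (λ (ν : Nat) → λ (ξ : (h : Nat) → Nat) → ξ) 0 2))))) → vnil Nat)
  ~> refl ((z : Vec Nat 5) → Vec Nat 0) (λ (η : Vec Nat (succ (succ (succ ((λ (t : Nat) → t) 2))))) → vnil Nat)
  ~> refl ((z : Vec Nat 5) → Vec Nat 0) (λ (η : Vec Nat 5) → vnil Nat)
inferred type:
  Eq ((z : Vec Nat 5) → Vec Nat 0) (λ (η : Vec Nat 5) → vnil Nat) (λ (t : Vec Nat 5) → vnil Nat)


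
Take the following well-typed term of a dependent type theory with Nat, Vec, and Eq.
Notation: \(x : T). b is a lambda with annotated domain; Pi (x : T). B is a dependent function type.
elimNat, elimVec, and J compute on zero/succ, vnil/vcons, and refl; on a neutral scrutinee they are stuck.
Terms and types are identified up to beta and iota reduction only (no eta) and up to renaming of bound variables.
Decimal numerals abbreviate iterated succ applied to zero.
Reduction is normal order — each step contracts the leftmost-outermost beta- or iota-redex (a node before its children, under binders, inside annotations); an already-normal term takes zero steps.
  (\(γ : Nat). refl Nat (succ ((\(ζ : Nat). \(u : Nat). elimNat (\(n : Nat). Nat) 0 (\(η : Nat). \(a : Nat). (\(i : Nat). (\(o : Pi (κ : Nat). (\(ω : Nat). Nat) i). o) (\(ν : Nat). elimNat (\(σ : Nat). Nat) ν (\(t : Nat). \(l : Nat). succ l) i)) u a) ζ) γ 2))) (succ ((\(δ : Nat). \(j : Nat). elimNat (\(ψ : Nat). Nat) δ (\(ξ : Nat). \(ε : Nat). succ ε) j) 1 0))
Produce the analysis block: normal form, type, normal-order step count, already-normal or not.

normal form:
  refl Nat 5
the term's type:
  Eq Nat 5 5
reduction steps (normal order): 33
already normal: no
first contracted redex: a beta-redex


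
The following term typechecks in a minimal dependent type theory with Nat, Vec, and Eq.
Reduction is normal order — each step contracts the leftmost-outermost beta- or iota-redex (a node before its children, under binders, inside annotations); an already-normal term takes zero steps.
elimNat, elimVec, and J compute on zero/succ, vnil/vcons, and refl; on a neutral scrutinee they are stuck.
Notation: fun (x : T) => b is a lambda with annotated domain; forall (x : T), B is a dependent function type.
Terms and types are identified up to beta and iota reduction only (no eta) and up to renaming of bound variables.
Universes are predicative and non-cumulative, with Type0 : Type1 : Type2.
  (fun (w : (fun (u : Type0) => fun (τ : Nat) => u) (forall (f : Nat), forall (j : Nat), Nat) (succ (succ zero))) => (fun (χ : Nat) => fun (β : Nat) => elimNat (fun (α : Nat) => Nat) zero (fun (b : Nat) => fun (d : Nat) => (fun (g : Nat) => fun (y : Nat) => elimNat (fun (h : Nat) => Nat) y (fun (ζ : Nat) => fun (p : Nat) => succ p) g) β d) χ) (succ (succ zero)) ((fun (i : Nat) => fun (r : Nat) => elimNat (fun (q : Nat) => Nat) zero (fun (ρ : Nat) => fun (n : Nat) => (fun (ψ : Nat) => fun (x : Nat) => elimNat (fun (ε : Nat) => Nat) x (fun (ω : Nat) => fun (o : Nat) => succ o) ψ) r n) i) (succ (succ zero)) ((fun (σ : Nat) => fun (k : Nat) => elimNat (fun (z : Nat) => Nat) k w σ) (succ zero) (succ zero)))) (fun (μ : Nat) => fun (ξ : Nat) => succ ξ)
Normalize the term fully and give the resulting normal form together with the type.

normal form:
  succ (succ (succ (succ (succ (succ (succ (succ zero)))))))
inferred type:
  Nat


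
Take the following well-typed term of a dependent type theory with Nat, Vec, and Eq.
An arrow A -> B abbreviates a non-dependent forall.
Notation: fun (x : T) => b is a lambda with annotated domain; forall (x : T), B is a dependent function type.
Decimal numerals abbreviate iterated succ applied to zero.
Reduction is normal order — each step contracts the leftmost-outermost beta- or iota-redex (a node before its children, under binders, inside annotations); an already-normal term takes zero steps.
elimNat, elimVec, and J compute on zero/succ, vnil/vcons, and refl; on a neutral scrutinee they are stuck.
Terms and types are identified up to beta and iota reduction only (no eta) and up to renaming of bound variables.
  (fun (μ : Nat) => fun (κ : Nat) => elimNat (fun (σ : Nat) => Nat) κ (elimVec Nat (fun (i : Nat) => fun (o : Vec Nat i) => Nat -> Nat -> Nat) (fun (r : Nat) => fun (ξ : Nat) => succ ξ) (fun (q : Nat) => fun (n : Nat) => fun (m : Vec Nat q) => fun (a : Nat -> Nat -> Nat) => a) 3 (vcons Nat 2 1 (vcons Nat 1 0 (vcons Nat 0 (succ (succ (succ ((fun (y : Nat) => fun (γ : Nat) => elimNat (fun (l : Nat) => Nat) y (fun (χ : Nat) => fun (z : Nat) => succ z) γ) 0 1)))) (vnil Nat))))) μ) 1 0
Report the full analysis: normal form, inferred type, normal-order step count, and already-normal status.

normal form:
  1
type:
  Nat
reduction steps (normal order): 22
started in normal form: no
first redex: a beta-redex


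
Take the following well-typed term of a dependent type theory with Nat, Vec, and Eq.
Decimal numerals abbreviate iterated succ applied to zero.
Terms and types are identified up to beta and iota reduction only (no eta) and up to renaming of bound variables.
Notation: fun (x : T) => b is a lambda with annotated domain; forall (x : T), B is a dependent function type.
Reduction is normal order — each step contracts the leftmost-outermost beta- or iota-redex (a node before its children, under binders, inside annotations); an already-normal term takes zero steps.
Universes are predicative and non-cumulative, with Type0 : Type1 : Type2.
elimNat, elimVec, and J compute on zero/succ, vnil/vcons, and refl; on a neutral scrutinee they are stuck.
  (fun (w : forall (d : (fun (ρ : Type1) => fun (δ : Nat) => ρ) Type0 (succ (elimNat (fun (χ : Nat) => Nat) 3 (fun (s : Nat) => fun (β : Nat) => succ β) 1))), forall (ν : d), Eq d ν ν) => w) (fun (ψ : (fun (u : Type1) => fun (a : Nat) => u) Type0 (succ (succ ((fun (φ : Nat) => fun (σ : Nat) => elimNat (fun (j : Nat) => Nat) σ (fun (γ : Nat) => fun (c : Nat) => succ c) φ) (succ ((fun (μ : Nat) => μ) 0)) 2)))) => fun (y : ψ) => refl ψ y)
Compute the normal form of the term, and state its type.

reduced normal form:
  fun (w : Type0) => fun (d : w) => refl w d
inferred type:
  forall (w : Type0), forall (d : w), Eq w d d


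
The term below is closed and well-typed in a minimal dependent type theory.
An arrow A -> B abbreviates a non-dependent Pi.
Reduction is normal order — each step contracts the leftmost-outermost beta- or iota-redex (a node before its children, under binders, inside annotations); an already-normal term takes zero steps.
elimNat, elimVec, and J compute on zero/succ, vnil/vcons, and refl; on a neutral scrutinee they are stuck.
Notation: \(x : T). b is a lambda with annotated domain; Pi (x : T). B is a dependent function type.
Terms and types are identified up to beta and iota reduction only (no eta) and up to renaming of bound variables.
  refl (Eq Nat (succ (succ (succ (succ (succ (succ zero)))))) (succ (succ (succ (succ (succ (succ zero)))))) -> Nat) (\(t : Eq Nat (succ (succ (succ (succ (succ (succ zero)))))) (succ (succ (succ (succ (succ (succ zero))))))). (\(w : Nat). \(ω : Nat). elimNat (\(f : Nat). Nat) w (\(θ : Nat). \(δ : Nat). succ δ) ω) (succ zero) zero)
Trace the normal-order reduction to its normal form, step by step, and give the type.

reduction (normal order):
  refl (Eq Nat (succ (succ (succ (succ (succ (succ zero)))))) (succ (succ (succ (succ (succ (succ zero)))))) -> Nat) (\(t : Eq Nat (succ (succ (succ (succ (succ (succ zero)))))) (succ (succ (succ (succ (succ (succ zero))))))). (\(w : Nat). \(ω : Nat). elimNat (\(f : Nat). Nat) w (\(θ : Nat). \(δ : Nat). succ δ) ω) (succ zero) zero)
  ~> refl (Eq Nat (succ (succ (succ (succ (succ (succ zero)))))) (succ (succ (succ (succ (succ (succ zero)))))) -> Nat) (\(t : Eq Nat (succ (succ (succ (succ (succ (succ zero)))))) (succ (succ (succ (succ (succ (succ zero))))))). (\(w : Nat). elimNat (\(ω : Nat). Nat) (succ zero) (\(f : Nat). \(θ : Nat). succ θ) w) zero)
  ~> refl (Eq Nat (succ (succ (succ (succ (succ (succ zero)))))) (succ (succ (succ (succ (succ (succ zero)))))) -> Nat) (\(t : Eq Nat (succ (succ (succ (succ (succ (succ zero)))))) (succ (succ (succ (succ (succ (succ zero))))))). elimNat (\(w : Nat). Nat) (succ zero) (\(ω : Nat). \(f : Nat). succ f) zero)
  ~> refl (Eq Nat (succ (succ (succ (succ (succ (succ zero)))))) (succ (succ (succ (succ (succ (succ zero)))))) -> Nat) (\(t : Eq Nat (succ (succ (succ (succ (succ (succ zero)))))) (succ (succ (succ (succ (succ (succ zero))))))). succ zero)
inferred type:
  Eq (Eq Nat (succ (succ (succ (succ (succ (succ zero)))))) (succ (succ (succ (succ (succ (succ zero)))))) -> Nat) (\(t : Eq Nat (succ (succ (succ (succ (succ (succ zero)))))) (succ (succ (succ (succ (succ (succ zero))))))). succ zero) (\(w : Eq Nat (succ (succ (succ (succ (succ (succ zero)))))) (succ (succ (succ (succ (succ (succ zero))))))). succ zero)


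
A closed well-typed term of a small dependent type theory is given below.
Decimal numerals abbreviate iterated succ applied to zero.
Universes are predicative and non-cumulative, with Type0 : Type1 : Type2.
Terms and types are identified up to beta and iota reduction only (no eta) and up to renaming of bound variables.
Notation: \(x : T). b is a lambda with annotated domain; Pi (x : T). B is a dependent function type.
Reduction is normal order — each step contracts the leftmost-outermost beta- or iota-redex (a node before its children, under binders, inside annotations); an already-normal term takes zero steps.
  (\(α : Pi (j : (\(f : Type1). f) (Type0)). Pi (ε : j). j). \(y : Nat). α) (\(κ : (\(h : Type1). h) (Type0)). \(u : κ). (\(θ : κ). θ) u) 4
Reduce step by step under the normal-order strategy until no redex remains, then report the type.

reduction (normal order):
  (\(α : Pi (j : (\(f : Type1). f) (Type0)). Pi (ε : j). j). \(y : Nat). α) (\(κ : (\(h : Type1). h) (Type0)). \(u : κ). (\(θ : κ). θ) u) 4
  ~> (\(α : Nat). \(j : (\(f : Type1). f) (Type0)). \(ε : j). (\(y : j). y) ε) 4
  ~> \(α : (\(j : Type1). j) (Type0)). \(f : α). (\(ε : α). ε) f
  ~> \(α : Type0). \(j : α). (\(f : α). f) j
  ~> \(α : Type0). \(j : α). j
inferred type:
  Pi (α : Type0). Pi (j : α). α


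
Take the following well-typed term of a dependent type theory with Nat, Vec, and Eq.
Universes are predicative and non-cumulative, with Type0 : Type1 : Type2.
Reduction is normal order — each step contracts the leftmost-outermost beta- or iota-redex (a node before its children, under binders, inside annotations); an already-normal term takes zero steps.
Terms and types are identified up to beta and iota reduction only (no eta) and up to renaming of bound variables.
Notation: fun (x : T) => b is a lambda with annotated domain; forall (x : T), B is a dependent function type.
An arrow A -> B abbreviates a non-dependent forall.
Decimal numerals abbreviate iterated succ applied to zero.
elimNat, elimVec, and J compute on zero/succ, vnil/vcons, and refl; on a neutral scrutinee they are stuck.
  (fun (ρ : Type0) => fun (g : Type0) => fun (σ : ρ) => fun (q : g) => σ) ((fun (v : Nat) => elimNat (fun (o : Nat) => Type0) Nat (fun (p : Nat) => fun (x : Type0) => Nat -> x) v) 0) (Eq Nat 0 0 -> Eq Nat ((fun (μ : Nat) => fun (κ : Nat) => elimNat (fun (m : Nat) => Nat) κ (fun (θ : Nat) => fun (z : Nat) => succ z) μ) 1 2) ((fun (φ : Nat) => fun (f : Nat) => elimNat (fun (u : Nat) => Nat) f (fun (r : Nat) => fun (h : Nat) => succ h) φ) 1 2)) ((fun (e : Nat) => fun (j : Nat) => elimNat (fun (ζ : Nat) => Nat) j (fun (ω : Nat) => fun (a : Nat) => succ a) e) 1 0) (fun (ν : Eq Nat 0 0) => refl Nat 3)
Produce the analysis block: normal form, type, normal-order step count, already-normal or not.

resulting normal form:
  1
type:
  Nat
normal-order step count: 10
started in normal form: no
first contracted redex: a beta-redex


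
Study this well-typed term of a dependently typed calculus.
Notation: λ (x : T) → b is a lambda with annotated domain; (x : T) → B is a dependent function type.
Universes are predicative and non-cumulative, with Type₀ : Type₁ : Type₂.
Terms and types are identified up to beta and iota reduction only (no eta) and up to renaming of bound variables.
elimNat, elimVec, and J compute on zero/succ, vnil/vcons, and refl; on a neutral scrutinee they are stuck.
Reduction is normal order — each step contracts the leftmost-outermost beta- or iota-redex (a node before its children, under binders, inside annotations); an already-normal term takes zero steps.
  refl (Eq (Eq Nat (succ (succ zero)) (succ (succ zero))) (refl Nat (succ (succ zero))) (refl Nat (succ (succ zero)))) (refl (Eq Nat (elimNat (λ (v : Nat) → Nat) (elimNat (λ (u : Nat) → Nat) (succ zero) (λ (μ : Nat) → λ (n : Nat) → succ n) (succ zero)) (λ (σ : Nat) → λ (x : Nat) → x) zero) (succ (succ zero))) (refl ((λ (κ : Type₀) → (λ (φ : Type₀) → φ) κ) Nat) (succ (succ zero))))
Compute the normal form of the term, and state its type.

normal form:
  refl (Eq (Eq Nat (succ (succ zero)) (succ (succ zero))) (refl Nat (succ (succ zero))) (refl Nat (succ (succ zero)))) (refl (Eq Nat (succ (succ zero)) (succ (succ zero))) (refl Nat (succ (succ zero))))
type:
  Eq (Eq (Eq Nat (succ (succ zero)) (succ (succ zero))) (refl Nat (succ (succ zero))) (refl Nat (succ (succ zero)))) (refl (Eq Nat (succ (succ zero)) (succ (succ zero))) (refl Nat (succ (succ zero)))) (refl (Eq Nat (succ (succ zero)) (succ (succ zero))) (refl Nat (succ (succ zero))))
observation: normalization takes exactly 7 steps under the normal-order strategy.


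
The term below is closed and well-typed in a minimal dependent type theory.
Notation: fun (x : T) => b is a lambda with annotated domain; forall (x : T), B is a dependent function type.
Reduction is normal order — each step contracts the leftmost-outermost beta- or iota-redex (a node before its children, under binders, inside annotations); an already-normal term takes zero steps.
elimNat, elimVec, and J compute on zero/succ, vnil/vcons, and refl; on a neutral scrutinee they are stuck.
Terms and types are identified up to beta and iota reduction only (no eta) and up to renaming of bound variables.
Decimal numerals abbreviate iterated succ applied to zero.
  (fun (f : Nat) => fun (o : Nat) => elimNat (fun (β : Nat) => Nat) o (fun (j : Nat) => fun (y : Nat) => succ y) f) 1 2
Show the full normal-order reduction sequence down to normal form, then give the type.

reduction (normal order):
  (fun (f : Nat) => fun (o : Nat) => elimNat (fun (β : Nat) => Nat) o (fun (j : Nat) => fun (y : Nat) => succ y) f) 1 2
  ~> (fun (f : Nat) => elimNat (fun (o : Nat) => Nat) f (fun (β : Nat) => fun (j : Nat) => succ j) 1) 2
  ~> elimNat (fun (f : Nat) => Nat) 2 (fun (o : Nat) => fun (β : Nat) => succ β) 1
  ~> (fun (f : Nat) => fun (o : Nat) => succ o) 0 (elimNat (fun (β : Nat) => Nat) 2 (fun (j : Nat) => fun (y : Nat) => succ y) 0)
  ~> (fun (f : Nat) => succ f) (elimNat (fun (o : Nat) => Nat) 2 (fun (β : Nat) => fun (j : Nat) => succ j) 0)
  ~> succ (elimNat (fun (f : Nat) => Nat) 2 (fun (o : Nat) => fun (β : Nat) => succ β) 0)
  ~> 3
inferred type:
  Nat


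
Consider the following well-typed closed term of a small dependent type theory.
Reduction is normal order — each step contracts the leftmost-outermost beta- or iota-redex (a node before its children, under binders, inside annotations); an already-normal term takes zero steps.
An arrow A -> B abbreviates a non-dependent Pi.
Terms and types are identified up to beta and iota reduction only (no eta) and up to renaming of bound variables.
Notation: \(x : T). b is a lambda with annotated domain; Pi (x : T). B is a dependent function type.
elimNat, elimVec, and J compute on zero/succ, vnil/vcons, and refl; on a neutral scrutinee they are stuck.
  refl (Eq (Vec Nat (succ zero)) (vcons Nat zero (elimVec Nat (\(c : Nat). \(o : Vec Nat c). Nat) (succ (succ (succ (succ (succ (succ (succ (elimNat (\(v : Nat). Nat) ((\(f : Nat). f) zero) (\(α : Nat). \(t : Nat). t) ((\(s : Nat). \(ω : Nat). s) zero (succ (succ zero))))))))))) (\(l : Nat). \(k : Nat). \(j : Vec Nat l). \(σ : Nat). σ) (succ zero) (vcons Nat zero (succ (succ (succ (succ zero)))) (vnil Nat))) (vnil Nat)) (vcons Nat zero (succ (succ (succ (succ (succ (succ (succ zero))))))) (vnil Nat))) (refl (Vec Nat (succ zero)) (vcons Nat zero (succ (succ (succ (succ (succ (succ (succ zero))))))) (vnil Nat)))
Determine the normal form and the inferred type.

normal form:
  refl (Eq (Vec Nat (succ zero)) (vcons Nat zero (succ (succ (succ (succ (succ (succ (succ zero))))))) (vnil Nat)) (vcons Nat zero (succ (succ (succ (succ (succ (succ (succ zero))))))) (vnil Nat))) (refl (Vec Nat (succ zero)) (vcons Nat zero (succ (succ (succ (succ (succ (succ (succ zero))))))) (vnil Nat)))
type:
  Eq (Eq (Vec Nat (succ zero)) (vcons Nat zero (succ (succ (succ (succ (succ (succ (succ zero))))))) (vnil Nat)) (vcons Nat zero (succ (succ (succ (succ (succ (succ (succ zero))))))) (vnil Nat))) (refl (Vec Nat (succ zero)) (vcons Nat zero (succ (succ (succ (succ (succ (succ (succ zero))))))) (vnil Nat))) (refl (Vec Nat (succ zero)) (vcons Nat zero (succ (succ (succ (succ (succ (succ (succ zero))))))) (vnil Nat)))
observation: normalization takes exactly 10 steps under the normal-order strategy.


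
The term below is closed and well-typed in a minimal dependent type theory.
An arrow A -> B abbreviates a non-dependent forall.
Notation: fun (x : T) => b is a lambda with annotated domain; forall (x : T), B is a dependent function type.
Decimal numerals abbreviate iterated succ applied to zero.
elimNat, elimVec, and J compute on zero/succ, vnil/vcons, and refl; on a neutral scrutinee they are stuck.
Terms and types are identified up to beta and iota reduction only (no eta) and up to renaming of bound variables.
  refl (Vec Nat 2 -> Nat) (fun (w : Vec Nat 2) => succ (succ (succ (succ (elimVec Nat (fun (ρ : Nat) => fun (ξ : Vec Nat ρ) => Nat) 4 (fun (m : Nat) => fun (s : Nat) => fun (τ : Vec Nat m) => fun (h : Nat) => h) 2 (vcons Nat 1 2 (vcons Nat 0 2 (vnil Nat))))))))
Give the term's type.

type:
  Eq (Vec Nat 2 -> Nat) (fun (w : Vec Nat 2) => 8) (fun (ρ : Vec Nat 2) => 8)


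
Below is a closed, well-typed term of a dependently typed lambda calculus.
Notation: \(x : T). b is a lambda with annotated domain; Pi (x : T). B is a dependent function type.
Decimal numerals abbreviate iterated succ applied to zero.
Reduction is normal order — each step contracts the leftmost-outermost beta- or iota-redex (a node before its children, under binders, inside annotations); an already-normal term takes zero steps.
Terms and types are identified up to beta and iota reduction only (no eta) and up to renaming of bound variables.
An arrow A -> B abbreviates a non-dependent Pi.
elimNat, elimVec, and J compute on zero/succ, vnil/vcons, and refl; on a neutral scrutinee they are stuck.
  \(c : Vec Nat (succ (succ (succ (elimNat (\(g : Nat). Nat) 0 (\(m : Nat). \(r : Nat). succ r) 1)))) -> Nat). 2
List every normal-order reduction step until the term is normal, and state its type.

normal-order reduction sequence:
  \(c : Vec Nat (succ (succ (succ (elimNat (\(g : Nat). Nat) 0 (\(m : Nat). \(r : Nat). succ r) 1)))) -> Nat). 2
  ~> \(c : Vec Nat (succ (succ (succ ((\(g : Nat). \(m : Nat). succ m) 0 (elimNat (\(r : Nat). Nat) 0 (\(ψ : Nat). \(ξ : Nat). succ ξ) 0))))) -> Nat). 2
  ~> \(c : Vec Nat (succ (succ (succ ((\(g : Nat). succ g) (elimNat (\(m : Nat). Nat) 0 (\(r : Nat). \(ψ : Nat). succ ψ) 0))))) -> Nat). 2
  ~> \(c : Vec Nat (succ (succ (succ (succ (elimNat (\(g : Nat). Nat) 0 (\(m : Nat). \(r : Nat). succ r) 0))))) -> Nat). 2
  ~> \(c : Vec Nat 4 -> Nat). 2
type:
  (Vec Nat 4 -> Nat) -> Nat


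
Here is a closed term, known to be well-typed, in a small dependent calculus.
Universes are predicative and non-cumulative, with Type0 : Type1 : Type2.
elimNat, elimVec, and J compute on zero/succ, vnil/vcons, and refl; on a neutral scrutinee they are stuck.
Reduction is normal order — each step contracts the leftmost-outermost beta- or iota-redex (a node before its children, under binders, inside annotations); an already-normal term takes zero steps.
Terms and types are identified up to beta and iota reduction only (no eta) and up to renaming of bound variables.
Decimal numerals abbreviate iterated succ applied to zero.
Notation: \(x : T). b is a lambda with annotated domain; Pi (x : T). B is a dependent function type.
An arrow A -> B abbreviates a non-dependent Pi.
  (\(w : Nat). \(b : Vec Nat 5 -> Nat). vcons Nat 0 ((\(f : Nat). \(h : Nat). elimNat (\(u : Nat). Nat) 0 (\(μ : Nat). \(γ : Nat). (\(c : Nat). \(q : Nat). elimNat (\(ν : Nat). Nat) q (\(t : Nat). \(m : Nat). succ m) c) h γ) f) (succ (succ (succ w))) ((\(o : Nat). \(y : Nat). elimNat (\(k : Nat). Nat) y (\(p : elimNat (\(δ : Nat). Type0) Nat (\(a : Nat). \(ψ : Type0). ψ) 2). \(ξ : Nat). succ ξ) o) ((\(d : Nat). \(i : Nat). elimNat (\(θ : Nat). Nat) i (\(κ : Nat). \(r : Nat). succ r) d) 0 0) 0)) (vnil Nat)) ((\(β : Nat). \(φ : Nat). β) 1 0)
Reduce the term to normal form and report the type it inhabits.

resulting normal form:
  \(w : Vec Nat 5 -> Nat). vcons Nat 0 0 (vnil Nat)
inferred type:
  (Vec Nat 5 -> Nat) -> Vec Nat 1
observation: contracting a beta-redex first, the term normalizes in 82 steps.


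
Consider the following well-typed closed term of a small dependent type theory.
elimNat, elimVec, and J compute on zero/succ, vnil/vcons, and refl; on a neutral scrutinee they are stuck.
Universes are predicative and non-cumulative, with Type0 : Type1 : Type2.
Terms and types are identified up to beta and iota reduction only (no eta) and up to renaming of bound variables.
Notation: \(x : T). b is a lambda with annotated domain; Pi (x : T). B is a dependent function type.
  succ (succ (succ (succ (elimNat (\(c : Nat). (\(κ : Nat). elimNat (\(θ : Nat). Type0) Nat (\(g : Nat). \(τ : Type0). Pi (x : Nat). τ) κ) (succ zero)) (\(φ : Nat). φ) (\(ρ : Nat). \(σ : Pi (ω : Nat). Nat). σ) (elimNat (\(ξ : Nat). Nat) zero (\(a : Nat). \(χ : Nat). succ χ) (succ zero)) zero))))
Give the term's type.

inferred type:
  Nat


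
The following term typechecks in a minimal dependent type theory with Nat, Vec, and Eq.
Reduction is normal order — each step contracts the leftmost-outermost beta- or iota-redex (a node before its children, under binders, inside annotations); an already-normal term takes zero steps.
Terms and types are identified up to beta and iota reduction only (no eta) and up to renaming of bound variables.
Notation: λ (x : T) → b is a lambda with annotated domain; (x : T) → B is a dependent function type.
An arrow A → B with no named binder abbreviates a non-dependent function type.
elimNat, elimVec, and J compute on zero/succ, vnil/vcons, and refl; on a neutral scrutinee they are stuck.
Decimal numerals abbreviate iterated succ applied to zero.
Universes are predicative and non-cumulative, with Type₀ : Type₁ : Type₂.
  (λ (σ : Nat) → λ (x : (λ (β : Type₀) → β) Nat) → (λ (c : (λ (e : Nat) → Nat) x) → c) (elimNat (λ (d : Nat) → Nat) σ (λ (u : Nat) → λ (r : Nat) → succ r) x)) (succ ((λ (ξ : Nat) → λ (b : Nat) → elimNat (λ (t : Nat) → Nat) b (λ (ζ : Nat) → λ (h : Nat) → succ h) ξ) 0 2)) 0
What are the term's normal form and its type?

reduced normal form:
  3
inferred type:
  Nat


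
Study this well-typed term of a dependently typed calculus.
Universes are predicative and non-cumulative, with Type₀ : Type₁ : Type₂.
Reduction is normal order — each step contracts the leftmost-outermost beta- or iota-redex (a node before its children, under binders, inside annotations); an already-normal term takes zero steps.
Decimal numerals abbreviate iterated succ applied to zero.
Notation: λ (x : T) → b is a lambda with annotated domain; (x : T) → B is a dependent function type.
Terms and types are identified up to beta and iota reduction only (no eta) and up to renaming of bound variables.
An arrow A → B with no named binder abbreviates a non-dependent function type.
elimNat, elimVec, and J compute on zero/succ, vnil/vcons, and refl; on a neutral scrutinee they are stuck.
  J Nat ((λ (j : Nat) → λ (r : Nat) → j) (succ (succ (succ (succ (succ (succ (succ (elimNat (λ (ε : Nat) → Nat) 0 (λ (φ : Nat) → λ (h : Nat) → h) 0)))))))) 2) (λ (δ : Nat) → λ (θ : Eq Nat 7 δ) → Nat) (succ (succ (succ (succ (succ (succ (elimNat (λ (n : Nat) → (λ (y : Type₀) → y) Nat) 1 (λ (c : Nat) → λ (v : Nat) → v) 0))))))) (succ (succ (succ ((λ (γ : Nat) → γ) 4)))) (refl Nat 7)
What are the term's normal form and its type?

reduced normal form:
  7
inferred type:
  Nat
observation: the leftmost-outermost redex is a J iota-redex, and normalization takes 2 steps.
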